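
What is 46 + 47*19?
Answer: 939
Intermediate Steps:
46 + 47*19 = 46 + 893 = 939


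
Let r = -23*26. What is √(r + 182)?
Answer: 4*I*√26 ≈ 20.396*I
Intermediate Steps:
r = -598
√(r + 182) = √(-598 + 182) = √(-416) = 4*I*√26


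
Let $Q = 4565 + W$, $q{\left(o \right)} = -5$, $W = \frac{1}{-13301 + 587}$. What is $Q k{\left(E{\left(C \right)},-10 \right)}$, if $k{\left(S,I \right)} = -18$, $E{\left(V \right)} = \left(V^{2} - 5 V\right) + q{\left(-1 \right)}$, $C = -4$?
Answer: $- \frac{174118227}{2119} \approx -82170.0$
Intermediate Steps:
$W = - \frac{1}{12714}$ ($W = \frac{1}{-12714} = - \frac{1}{12714} \approx -7.8653 \cdot 10^{-5}$)
$E{\left(V \right)} = -5 + V^{2} - 5 V$ ($E{\left(V \right)} = \left(V^{2} - 5 V\right) - 5 = -5 + V^{2} - 5 V$)
$Q = \frac{58039409}{12714}$ ($Q = 4565 - \frac{1}{12714} = \frac{58039409}{12714} \approx 4565.0$)
$Q k{\left(E{\left(C \right)},-10 \right)} = \frac{58039409}{12714} \left(-18\right) = - \frac{174118227}{2119}$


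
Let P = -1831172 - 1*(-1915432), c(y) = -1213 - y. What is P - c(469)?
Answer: 85942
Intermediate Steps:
P = 84260 (P = -1831172 + 1915432 = 84260)
P - c(469) = 84260 - (-1213 - 1*469) = 84260 - (-1213 - 469) = 84260 - 1*(-1682) = 84260 + 1682 = 85942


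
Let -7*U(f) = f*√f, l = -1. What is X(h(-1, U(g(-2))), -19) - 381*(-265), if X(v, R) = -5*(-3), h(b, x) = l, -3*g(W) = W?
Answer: 100980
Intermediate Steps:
g(W) = -W/3
U(f) = -f^(3/2)/7 (U(f) = -f*√f/7 = -f^(3/2)/7)
h(b, x) = -1
X(v, R) = 15
X(h(-1, U(g(-2))), -19) - 381*(-265) = 15 - 381*(-265) = 15 + 100965 = 100980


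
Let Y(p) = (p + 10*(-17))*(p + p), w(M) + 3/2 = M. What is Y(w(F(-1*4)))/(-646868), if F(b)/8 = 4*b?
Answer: -155141/1293736 ≈ -0.11992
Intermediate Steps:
F(b) = 32*b (F(b) = 8*(4*b) = 32*b)
w(M) = -3/2 + M
Y(p) = 2*p*(-170 + p) (Y(p) = (p - 170)*(2*p) = (-170 + p)*(2*p) = 2*p*(-170 + p))
Y(w(F(-1*4)))/(-646868) = (2*(-3/2 + 32*(-1*4))*(-170 + (-3/2 + 32*(-1*4))))/(-646868) = (2*(-3/2 + 32*(-4))*(-170 + (-3/2 + 32*(-4))))*(-1/646868) = (2*(-3/2 - 128)*(-170 + (-3/2 - 128)))*(-1/646868) = (2*(-259/2)*(-170 - 259/2))*(-1/646868) = (2*(-259/2)*(-599/2))*(-1/646868) = (155141/2)*(-1/646868) = -155141/1293736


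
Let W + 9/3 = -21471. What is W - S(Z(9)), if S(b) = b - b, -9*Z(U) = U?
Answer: -21474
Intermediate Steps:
Z(U) = -U/9
W = -21474 (W = -3 - 21471 = -21474)
S(b) = 0
W - S(Z(9)) = -21474 - 1*0 = -21474 + 0 = -21474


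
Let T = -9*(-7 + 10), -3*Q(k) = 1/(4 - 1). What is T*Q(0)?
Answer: 3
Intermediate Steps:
Q(k) = -1/9 (Q(k) = -1/(3*(4 - 1)) = -1/3/3 = -1/3*1/3 = -1/9)
T = -27 (T = -9*3 = -27)
T*Q(0) = -27*(-1/9) = 3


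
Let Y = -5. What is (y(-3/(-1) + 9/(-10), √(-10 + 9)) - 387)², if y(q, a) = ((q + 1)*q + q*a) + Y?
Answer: 1485981301/10000 - 809529*I/500 ≈ 1.486e+5 - 1619.1*I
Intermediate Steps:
y(q, a) = -5 + a*q + q*(1 + q) (y(q, a) = ((q + 1)*q + q*a) - 5 = ((1 + q)*q + a*q) - 5 = (q*(1 + q) + a*q) - 5 = (a*q + q*(1 + q)) - 5 = -5 + a*q + q*(1 + q))
(y(-3/(-1) + 9/(-10), √(-10 + 9)) - 387)² = ((-5 + (-3/(-1) + 9/(-10)) + (-3/(-1) + 9/(-10))² + √(-10 + 9)*(-3/(-1) + 9/(-10))) - 387)² = ((-5 + (-3*(-1) + 9*(-⅒)) + (-3*(-1) + 9*(-⅒))² + √(-1)*(-3*(-1) + 9*(-⅒))) - 387)² = ((-5 + (3 - 9/10) + (3 - 9/10)² + I*(3 - 9/10)) - 387)² = ((-5 + 21/10 + (21/10)² + I*(21/10)) - 387)² = ((-5 + 21/10 + 441/100 + 21*I/10) - 387)² = ((151/100 + 21*I/10) - 387)² = (-38549/100 + 21*I/10)²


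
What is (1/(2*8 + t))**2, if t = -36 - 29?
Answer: 1/2401 ≈ 0.00041649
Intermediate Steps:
t = -65
(1/(2*8 + t))**2 = (1/(2*8 - 65))**2 = (1/(16 - 65))**2 = (1/(-49))**2 = (-1/49)**2 = 1/2401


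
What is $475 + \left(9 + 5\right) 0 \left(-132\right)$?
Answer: $475$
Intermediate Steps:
$475 + \left(9 + 5\right) 0 \left(-132\right) = 475 + 14 \cdot 0 \left(-132\right) = 475 + 0 \left(-132\right) = 475 + 0 = 475$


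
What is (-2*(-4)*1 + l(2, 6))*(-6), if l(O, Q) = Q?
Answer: -84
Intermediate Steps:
(-2*(-4)*1 + l(2, 6))*(-6) = (-2*(-4)*1 + 6)*(-6) = (8*1 + 6)*(-6) = (8 + 6)*(-6) = 14*(-6) = -84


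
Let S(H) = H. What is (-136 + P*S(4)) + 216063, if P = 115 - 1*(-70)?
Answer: 216667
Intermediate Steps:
P = 185 (P = 115 + 70 = 185)
(-136 + P*S(4)) + 216063 = (-136 + 185*4) + 216063 = (-136 + 740) + 216063 = 604 + 216063 = 216667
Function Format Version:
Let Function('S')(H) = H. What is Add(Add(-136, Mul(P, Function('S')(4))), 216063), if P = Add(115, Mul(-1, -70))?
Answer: 216667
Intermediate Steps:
P = 185 (P = Add(115, 70) = 185)
Add(Add(-136, Mul(P, Function('S')(4))), 216063) = Add(Add(-136, Mul(185, 4)), 216063) = Add(Add(-136, 740), 216063) = Add(604, 216063) = 216667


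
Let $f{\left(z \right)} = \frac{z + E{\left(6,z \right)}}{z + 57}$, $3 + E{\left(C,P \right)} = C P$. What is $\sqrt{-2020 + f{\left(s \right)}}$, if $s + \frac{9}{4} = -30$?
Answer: $\frac{i \sqrt{2209845}}{33} \approx 45.047 i$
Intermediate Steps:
$s = - \frac{129}{4}$ ($s = - \frac{9}{4} - 30 = - \frac{129}{4} \approx -32.25$)
$E{\left(C,P \right)} = -3 + C P$
$f{\left(z \right)} = \frac{-3 + 7 z}{57 + z}$ ($f{\left(z \right)} = \frac{z + \left(-3 + 6 z\right)}{z + 57} = \frac{-3 + 7 z}{57 + z}$)
$\sqrt{-2020 + f{\left(s \right)}} = \sqrt{-2020 + \frac{-3 + 7 \left(- \frac{129}{4}\right)}{57 - \frac{129}{4}}} = \sqrt{-2020 + \frac{-3 - \frac{903}{4}}{\frac{99}{4}}} = \sqrt{-2020 + \frac{4}{99} \left(- \frac{915}{4}\right)} = \sqrt{-2020 - \frac{305}{33}} = \sqrt{- \frac{66965}{33}} = \frac{i \sqrt{2209845}}{33}$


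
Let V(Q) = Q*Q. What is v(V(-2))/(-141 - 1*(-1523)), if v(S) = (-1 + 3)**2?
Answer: 2/691 ≈ 0.0028944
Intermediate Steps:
V(Q) = Q**2
v(S) = 4 (v(S) = 2**2 = 4)
v(V(-2))/(-141 - 1*(-1523)) = 4/(-141 - 1*(-1523)) = 4/(-141 + 1523) = 4/1382 = 4*(1/1382) = 2/691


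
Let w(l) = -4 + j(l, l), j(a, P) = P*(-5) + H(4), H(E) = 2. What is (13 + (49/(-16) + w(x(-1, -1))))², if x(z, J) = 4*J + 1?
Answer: 134689/256 ≈ 526.13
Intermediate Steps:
x(z, J) = 1 + 4*J
j(a, P) = 2 - 5*P (j(a, P) = P*(-5) + 2 = -5*P + 2 = 2 - 5*P)
w(l) = -2 - 5*l (w(l) = -4 + (2 - 5*l) = -2 - 5*l)
(13 + (49/(-16) + w(x(-1, -1))))² = (13 + (49/(-16) + (-2 - 5*(1 + 4*(-1)))))² = (13 + (49*(-1/16) + (-2 - 5*(1 - 4))))² = (13 + (-49/16 + (-2 - 5*(-3))))² = (13 + (-49/16 + (-2 + 15)))² = (13 + (-49/16 + 13))² = (13 + 159/16)² = (367/16)² = 134689/256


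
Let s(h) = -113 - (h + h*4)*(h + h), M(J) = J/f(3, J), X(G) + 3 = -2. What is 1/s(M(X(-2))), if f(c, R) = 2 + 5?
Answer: -49/5787 ≈ -0.0084673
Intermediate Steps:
X(G) = -5 (X(G) = -3 - 2 = -5)
f(c, R) = 7
M(J) = J/7
s(h) = -113 - 10*h**2 (s(h) = -113 - (h + 4*h)*2*h = -113 - 5*h*2*h = -113 - 10*h**2)
1/s(M(X(-2))) = 1/(-113 - 10*((1/7)*(-5))**2) = 1/(-113 - 10*(-5/7)**2) = 1/(-113 - 10*25/49) = 1/(-113 - 250/49) = 1/(-5787/49) = -49/5787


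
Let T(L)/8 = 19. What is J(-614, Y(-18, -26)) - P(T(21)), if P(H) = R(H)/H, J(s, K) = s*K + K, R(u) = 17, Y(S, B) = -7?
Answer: 652215/152 ≈ 4290.9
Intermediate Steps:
J(s, K) = K + K*s (J(s, K) = K*s + K = K + K*s)
T(L) = 152 (T(L) = 8*19 = 152)
P(H) = 17/H
J(-614, Y(-18, -26)) - P(T(21)) = -7*(1 - 614) - 17/152 = -7*(-613) - 17/152 = 4291 - 1*17/152 = 4291 - 17/152 = 652215/152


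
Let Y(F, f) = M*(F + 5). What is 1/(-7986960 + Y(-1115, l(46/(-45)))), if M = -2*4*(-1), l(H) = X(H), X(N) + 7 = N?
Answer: -1/7995840 ≈ -1.2507e-7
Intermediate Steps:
X(N) = -7 + N
l(H) = -7 + H
M = 8 (M = -8*(-1) = 8)
Y(F, f) = 40 + 8*F (Y(F, f) = 8*(F + 5) = 8*(5 + F) = 40 + 8*F)
1/(-7986960 + Y(-1115, l(46/(-45)))) = 1/(-7986960 + (40 + 8*(-1115))) = 1/(-7986960 + (40 - 8920)) = 1/(-7986960 - 8880) = 1/(-7995840) = -1/7995840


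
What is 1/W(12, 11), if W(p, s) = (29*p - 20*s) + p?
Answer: 1/140 ≈ 0.0071429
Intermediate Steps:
W(p, s) = -20*s + 30*p (W(p, s) = (-20*s + 29*p) + p = -20*s + 30*p)
1/W(12, 11) = 1/(-20*11 + 30*12) = 1/(-220 + 360) = 1/140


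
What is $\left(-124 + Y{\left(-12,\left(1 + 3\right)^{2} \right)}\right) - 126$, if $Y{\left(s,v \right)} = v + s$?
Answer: $-246$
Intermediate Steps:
$Y{\left(s,v \right)} = s + v$
$\left(-124 + Y{\left(-12,\left(1 + 3\right)^{2} \right)}\right) - 126 = \left(-124 - \left(12 - \left(1 + 3\right)^{2}\right)\right) - 126 = \left(-124 - \left(12 - 4^{2}\right)\right) - 126 = \left(-124 + \left(-12 + 16\right)\right) - 126 = \left(-124 + 4\right) - 126 = -120 - 126 = -246$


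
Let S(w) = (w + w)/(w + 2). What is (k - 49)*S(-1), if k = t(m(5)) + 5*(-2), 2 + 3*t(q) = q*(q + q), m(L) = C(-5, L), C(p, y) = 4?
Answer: 98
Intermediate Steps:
m(L) = 4
t(q) = -⅔ + 2*q²/3 (t(q) = -⅔ + (q*(q + q))/3 = -⅔ + (q*(2*q))/3 = -⅔ + (2*q²)/3 = -⅔ + 2*q²/3)
S(w) = 2*w/(2 + w) (S(w) = (2*w)/(2 + w) = 2*w/(2 + w))
k = 0 (k = (-⅔ + (⅔)*4²) + 5*(-2) = (-⅔ + (⅔)*16) - 10 = (-⅔ + 32/3) - 10 = 10 - 10 = 0)
(k - 49)*S(-1) = (0 - 49)*(2*(-1)/(2 - 1)) = -98*(-1)/1 = -98*(-1) = -49*(-2) = 98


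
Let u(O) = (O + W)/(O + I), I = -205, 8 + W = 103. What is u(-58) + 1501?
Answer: 394726/263 ≈ 1500.9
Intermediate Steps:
W = 95 (W = -8 + 103 = 95)
u(O) = (95 + O)/(-205 + O) (u(O) = (O + 95)/(O - 205) = (95 + O)/(-205 + O))
u(-58) + 1501 = (95 - 58)/(-205 - 58) + 1501 = 37/(-263) + 1501 = -1/263*37 + 1501 = -37/263 + 1501 = 394726/263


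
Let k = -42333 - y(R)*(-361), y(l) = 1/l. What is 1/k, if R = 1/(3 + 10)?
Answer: -1/37640 ≈ -2.6567e-5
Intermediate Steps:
R = 1/13 ≈ 0.076923
k = -37640 (k = -42333 - (-361)/1/13 = -42333 - 13*(-361) = -42333 - 1*(-4693) = -42333 + 4693 = -37640)
1/k = 1/(-37640) = -1/37640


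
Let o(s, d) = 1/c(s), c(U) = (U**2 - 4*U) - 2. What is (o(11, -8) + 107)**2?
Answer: 64416676/5625 ≈ 11452.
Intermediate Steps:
c(U) = -2 + U**2 - 4*U
o(s, d) = 1/(-2 + s**2 - 4*s)
(o(11, -8) + 107)**2 = (1/(-2 + 11**2 - 4*11) + 107)**2 = (1/(-2 + 121 - 44) + 107)**2 = (1/75 + 107)**2 = (8026/75)**2 = 64416676/5625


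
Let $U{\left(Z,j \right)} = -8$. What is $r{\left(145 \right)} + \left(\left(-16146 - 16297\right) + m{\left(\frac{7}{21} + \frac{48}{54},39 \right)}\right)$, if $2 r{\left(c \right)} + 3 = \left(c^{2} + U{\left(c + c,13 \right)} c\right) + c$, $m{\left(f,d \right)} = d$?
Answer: $- \frac{44801}{2} \approx -22401.0$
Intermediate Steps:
$r{\left(c \right)} = - \frac{3}{2} + \frac{c^{2}}{2} - \frac{7 c}{2}$ ($r{\left(c \right)} = - \frac{3}{2} + \frac{\left(c^{2} - 8 c\right) + c}{2} = - \frac{3}{2} + \frac{c^{2} - 7 c}{2} = - \frac{3}{2} + \left(\frac{c^{2}}{2} - \frac{7 c}{2}\right) = - \frac{3}{2} + \frac{c^{2}}{2} - \frac{7 c}{2}$)
$r{\left(145 \right)} + \left(\left(-16146 - 16297\right) + m{\left(\frac{7}{21} + \frac{48}{54},39 \right)}\right) = \left(- \frac{3}{2} + \frac{145^{2}}{2} - \frac{1015}{2}\right) + \left(\left(-16146 - 16297\right) + 39\right) = \left(- \frac{3}{2} + \frac{1}{2} \cdot 21025 - \frac{1015}{2}\right) + \left(-32443 + 39\right) = \left(- \frac{3}{2} + \frac{21025}{2} - \frac{1015}{2}\right) - 32404 = \frac{20007}{2} - 32404 = - \frac{44801}{2}$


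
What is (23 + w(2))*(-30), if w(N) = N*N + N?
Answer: -870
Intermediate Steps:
w(N) = N + N² (w(N) = N² + N = N + N²)
(23 + w(2))*(-30) = (23 + 2*(1 + 2))*(-30) = (23 + 2*3)*(-30) = (23 + 6)*(-30) = 29*(-30) = -870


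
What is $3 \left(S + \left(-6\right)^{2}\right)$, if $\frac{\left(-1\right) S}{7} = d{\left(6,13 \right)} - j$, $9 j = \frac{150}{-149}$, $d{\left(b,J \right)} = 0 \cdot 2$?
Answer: $\frac{15742}{149} \approx 105.65$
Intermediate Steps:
$d{\left(b,J \right)} = 0$
$j = - \frac{50}{447}$ ($j = \frac{150 \frac{1}{-149}}{9} = \frac{150 \left(- \frac{1}{149}\right)}{9} = \frac{1}{9} \left(- \frac{150}{149}\right) = - \frac{50}{447} \approx -0.11186$)
$S = - \frac{350}{447}$ ($S = - 7 \left(0 - - \frac{50}{447}\right) = - 7 \left(0 + \frac{50}{447}\right) = \left(-7\right) \frac{50}{447} = - \frac{350}{447} \approx -0.783$)
$3 \left(S + \left(-6\right)^{2}\right) = 3 \left(- \frac{350}{447} + \left(-6\right)^{2}\right) = 3 \left(- \frac{350}{447} + 36\right) = 3 \cdot \frac{15742}{447} = \frac{15742}{149}$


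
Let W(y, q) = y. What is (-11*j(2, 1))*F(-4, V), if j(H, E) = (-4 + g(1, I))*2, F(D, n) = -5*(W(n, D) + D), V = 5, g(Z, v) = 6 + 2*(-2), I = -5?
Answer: -220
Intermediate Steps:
g(Z, v) = 2 (g(Z, v) = 6 - 4 = 2)
F(D, n) = -5*D - 5*n (F(D, n) = -5*(n + D) = -5*(D + n) = -5*D - 5*n)
j(H, E) = -4 (j(H, E) = (-4 + 2)*2 = -2*2 = -4)
(-11*j(2, 1))*F(-4, V) = (-11*(-4))*(-5*(-4) - 5*5) = 44*(20 - 25) = 44*(-5) = -220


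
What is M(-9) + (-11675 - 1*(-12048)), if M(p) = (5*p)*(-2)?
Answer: 463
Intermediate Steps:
M(p) = -10*p
M(-9) + (-11675 - 1*(-12048)) = -10*(-9) + (-11675 - 1*(-12048)) = 90 + (-11675 + 12048) = 90 + 373 = 463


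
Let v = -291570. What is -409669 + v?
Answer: -701239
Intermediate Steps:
-409669 + v = -409669 - 291570 = -701239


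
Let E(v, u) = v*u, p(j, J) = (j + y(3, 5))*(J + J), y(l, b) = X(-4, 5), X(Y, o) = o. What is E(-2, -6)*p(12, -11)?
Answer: -4488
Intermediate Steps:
y(l, b) = 5
p(j, J) = 2*J*(5 + j) (p(j, J) = (j + 5)*(J + J) = (5 + j)*(2*J) = 2*J*(5 + j))
E(v, u) = u*v
E(-2, -6)*p(12, -11) = (-6*(-2))*(2*(-11)*(5 + 12)) = 12*(2*(-11)*17) = 12*(-374) = -4488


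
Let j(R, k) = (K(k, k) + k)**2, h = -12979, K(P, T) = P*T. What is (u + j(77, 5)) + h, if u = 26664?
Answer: 14585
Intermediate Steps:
j(R, k) = (k + k**2)**2 (j(R, k) = (k*k + k)**2 = (k**2 + k)**2 = (k + k**2)**2)
(u + j(77, 5)) + h = (26664 + 5**2*(1 + 5)**2) - 12979 = (26664 + 25*6**2) - 12979 = (26664 + 25*36) - 12979 = (26664 + 900) - 12979 = 27564 - 12979 = 14585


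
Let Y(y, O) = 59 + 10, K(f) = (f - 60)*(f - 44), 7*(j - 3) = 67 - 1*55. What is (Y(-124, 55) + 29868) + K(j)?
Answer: 1573338/49 ≈ 32109.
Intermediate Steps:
j = 33/7 (j = 3 + (67 - 1*55)/7 = 3 + (67 - 55)/7 = 3 + (⅐)*12 = 3 + 12/7 = 33/7 ≈ 4.7143)
K(f) = (-60 + f)*(-44 + f)
Y(y, O) = 69
(Y(-124, 55) + 29868) + K(j) = (69 + 29868) + (2640 + (33/7)² - 104*33/7) = 29937 + (2640 + 1089/49 - 3432/7) = 29937 + 106425/49 = 1573338/49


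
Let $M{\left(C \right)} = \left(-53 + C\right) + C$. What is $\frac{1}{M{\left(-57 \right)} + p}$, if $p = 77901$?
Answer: $\frac{1}{77734} \approx 1.2864 \cdot 10^{-5}$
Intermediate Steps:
$M{\left(C \right)} = -53 + 2 C$
$\frac{1}{M{\left(-57 \right)} + p} = \frac{1}{\left(-53 + 2 \left(-57\right)\right) + 77901} = \frac{1}{\left(-53 - 114\right) + 77901} = \frac{1}{-167 + 77901} = \frac{1}{77734}$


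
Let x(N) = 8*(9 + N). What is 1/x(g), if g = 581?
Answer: 1/4720 ≈ 0.00021186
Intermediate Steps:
x(N) = 72 + 8*N
1/x(g) = 1/(72 + 8*581) = 1/(72 + 4648) = 1/4720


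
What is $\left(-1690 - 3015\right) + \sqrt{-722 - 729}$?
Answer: $-4705 + i \sqrt{1451} \approx -4705.0 + 38.092 i$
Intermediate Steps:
$\left(-1690 - 3015\right) + \sqrt{-722 - 729} = -4705 + \sqrt{-722 - 729} = -4705 + \sqrt{-1451} = -4705 + i \sqrt{1451}$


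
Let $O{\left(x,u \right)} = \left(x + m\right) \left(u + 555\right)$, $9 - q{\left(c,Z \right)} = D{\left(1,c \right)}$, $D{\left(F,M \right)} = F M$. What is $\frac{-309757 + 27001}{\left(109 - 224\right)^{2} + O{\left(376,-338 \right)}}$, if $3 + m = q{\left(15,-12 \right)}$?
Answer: $- \frac{70689}{23216} \approx -3.0448$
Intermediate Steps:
$q{\left(c,Z \right)} = 9 - c$ ($q{\left(c,Z \right)} = 9 - 1 c = 9 - c$)
$m = -9$ ($m = -3 + \left(9 - 15\right) = -3 - 6 = -9$)
$O{\left(x,u \right)} = \left(-9 + x\right) \left(555 + u\right)$ ($O{\left(x,u \right)} = \left(x - 9\right) \left(u + 555\right) = \left(-9 + x\right) \left(555 + u\right)$)
$\frac{-309757 + 27001}{\left(109 - 224\right)^{2} + O{\left(376,-338 \right)}} = \frac{-309757 + 27001}{\left(109 - 224\right)^{2} - -79639} = - \frac{282756}{\left(109 - 224\right)^{2} + \left(-4995 + 3042 + 208680 - 127088\right)} = - \frac{282756}{\left(109 - 224\right)^{2} + 79639} = - \frac{282756}{\left(-115\right)^{2} + 79639} = - \frac{282756}{13225 + 79639} = - \frac{282756}{92864} = \left(-282756\right) \frac{1}{92864} = - \frac{70689}{23216}$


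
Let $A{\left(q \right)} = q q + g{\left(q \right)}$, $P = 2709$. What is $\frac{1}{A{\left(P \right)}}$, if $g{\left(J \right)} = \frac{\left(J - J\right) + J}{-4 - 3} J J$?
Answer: $- \frac{1}{2832730866} \approx -3.5302 \cdot 10^{-10}$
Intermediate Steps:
$g{\left(J \right)} = - \frac{J^{3}}{7}$ ($g{\left(J \right)} = \frac{0 + J}{-7} J J = J \left(- \frac{1}{7}\right) J J = - \frac{J}{7} J J = - \frac{J^{2}}{7} J = - \frac{J^{3}}{7}$)
$A{\left(q \right)} = q^{2} - \frac{q^{3}}{7}$ ($A{\left(q \right)} = q q - \frac{q^{3}}{7} = q^{2} - \frac{q^{3}}{7}$)
$\frac{1}{A{\left(P \right)}} = \frac{1}{\frac{1}{7} \cdot 2709^{2} \left(7 - 2709\right)} = \frac{1}{\frac{1}{7} \cdot 7338681 \left(7 - 2709\right)} = \frac{1}{\frac{1}{7} \cdot 7338681 \left(-2702\right)} = \frac{1}{-2832730866} = - \frac{1}{2832730866}$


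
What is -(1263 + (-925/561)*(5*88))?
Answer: -27413/51 ≈ -537.51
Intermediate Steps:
-(1263 + (-925/561)*(5*88)) = -(1263 - 925*1/561*440) = -(1263 - 925/561*440) = -(1263 - 37000/51) = -1*27413/51 = -27413/51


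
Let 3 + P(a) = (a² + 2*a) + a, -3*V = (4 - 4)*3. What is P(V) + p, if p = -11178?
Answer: -11181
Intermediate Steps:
V = 0 (V = -(4 - 4)*3/3 = -0*3 = -⅓*0 = 0)
P(a) = -3 + a² + 3*a (P(a) = -3 + ((a² + 2*a) + a) = -3 + (a² + 3*a) = -3 + a² + 3*a)
P(V) + p = (-3 + 0² + 3*0) - 11178 = (-3 + 0 + 0) - 11178 = -3 - 11178 = -11181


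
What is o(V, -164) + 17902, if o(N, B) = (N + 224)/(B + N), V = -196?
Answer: 1611173/90 ≈ 17902.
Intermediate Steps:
o(N, B) = (224 + N)/(B + N)
o(V, -164) + 17902 = (224 - 196)/(-164 - 196) + 17902 = 28/(-360) + 17902 = -1/360*28 + 17902 = -7/90 + 17902 = 1611173/90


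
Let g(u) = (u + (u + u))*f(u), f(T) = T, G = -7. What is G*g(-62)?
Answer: -80724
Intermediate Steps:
g(u) = 3*u² (g(u) = (u + (u + u))*u = (u + 2*u)*u = (3*u)*u = 3*u²)
G*g(-62) = -21*(-62)² = -21*3844 = -7*11532 = -80724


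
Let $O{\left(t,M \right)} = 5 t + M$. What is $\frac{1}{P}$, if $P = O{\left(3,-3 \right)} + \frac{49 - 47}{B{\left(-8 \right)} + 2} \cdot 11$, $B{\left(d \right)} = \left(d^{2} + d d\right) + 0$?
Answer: $\frac{65}{791} \approx 0.082174$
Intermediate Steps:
$B{\left(d \right)} = 2 d^{2}$ ($B{\left(d \right)} = \left(d^{2} + d^{2}\right) + 0 = 2 d^{2} + 0 = 2 d^{2}$)
$O{\left(t,M \right)} = M + 5 t$
$P = \frac{791}{65}$ ($P = \left(-3 + 5 \cdot 3\right) + \frac{49 - 47}{2 \left(-8\right)^{2} + 2} \cdot 11 = \left(-3 + 15\right) + \frac{2}{2 \cdot 64 + 2} \cdot 11 = 12 + \frac{2}{128 + 2} \cdot 11 = 12 + \frac{2}{130} \cdot 11 = 12 + 2 \cdot \frac{1}{130} \cdot 11 = 12 + \frac{1}{65} \cdot 11 = 12 + \frac{11}{65} = \frac{791}{65} \approx 12.169$)
$\frac{1}{P} = \frac{1}{\frac{791}{65}} = \frac{65}{791}$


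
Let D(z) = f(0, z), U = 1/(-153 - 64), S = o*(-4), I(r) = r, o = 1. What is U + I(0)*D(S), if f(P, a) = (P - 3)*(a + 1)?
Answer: -1/217 ≈ -0.0046083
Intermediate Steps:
S = -4 (S = 1*(-4) = -4)
U = -1/217 (U = 1/(-217) = -1/217 ≈ -0.0046083)
f(P, a) = (1 + a)*(-3 + P) (f(P, a) = (-3 + P)*(1 + a) = (1 + a)*(-3 + P))
D(z) = -3 - 3*z (D(z) = -3 + 0 - 3*z + 0*z = -3 + 0 - 3*z + 0 = -3 - 3*z)
U + I(0)*D(S) = -1/217 + 0*(-3 - 3*(-4)) = -1/217 + 0*(-3 + 12) = -1/217 + 0*9 = -1/217 + 0 = -1/217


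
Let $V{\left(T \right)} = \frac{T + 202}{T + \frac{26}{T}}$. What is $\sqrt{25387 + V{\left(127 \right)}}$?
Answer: $\frac{8 \sqrt{11503952165}}{5385} \approx 159.34$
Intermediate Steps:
$V{\left(T \right)} = \frac{202 + T}{T + \frac{26}{T}}$
$\sqrt{25387 + V{\left(127 \right)}} = \sqrt{25387 + \frac{127 \left(202 + 127\right)}{26 + 127^{2}}} = \sqrt{25387 + 127 \frac{1}{26 + 16129} \cdot 329} = \sqrt{25387 + 127 \cdot \frac{1}{16155} \cdot 329} = \sqrt{25387 + \frac{41783}{16155}} = \sqrt{\frac{410168768}{16155}} = \frac{8 \sqrt{11503952165}}{5385}$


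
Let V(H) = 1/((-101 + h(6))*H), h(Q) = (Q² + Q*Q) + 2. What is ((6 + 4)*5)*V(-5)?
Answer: 10/27 ≈ 0.37037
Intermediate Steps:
h(Q) = 2 + 2*Q² (h(Q) = (Q² + Q²) + 2 = 2*Q² + 2 = 2 + 2*Q²)
V(H) = -1/(27*H) (V(H) = 1/((-101 + (2 + 2*6²))*H) = 1/((-101 + (2 + 2*36))*H) = 1/((-101 + (2 + 72))*H) = 1/((-101 + 74)*H) = 1/((-27)*H) = -1/(27*H))
((6 + 4)*5)*V(-5) = ((6 + 4)*5)*(-1/27/(-5)) = (10*5)*(-1/27*(-⅕)) = 50*(1/135) = 10/27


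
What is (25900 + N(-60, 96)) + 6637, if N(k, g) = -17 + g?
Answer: 32616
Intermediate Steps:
(25900 + N(-60, 96)) + 6637 = (25900 + (-17 + 96)) + 6637 = (25900 + 79) + 6637 = 25979 + 6637 = 32616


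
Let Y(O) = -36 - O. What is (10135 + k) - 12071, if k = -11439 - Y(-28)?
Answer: -13367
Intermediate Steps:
k = -11431 (k = -11439 - (-36 - 1*(-28)) = -11439 - (-36 + 28) = -11439 - 1*(-8) = -11439 + 8 = -11431)
(10135 + k) - 12071 = (10135 - 11431) - 12071 = -1296 - 12071 = -13367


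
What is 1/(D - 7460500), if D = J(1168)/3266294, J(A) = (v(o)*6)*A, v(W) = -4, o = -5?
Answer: -1633147/12184093207516 ≈ -1.3404e-7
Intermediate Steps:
J(A) = -24*A (J(A) = (-4*6)*A = -24*A)
D = -14016/1633147 (D = -24*1168/3266294 = -28032*1/3266294 = -14016/1633147 ≈ -0.0085822)
1/(D - 7460500) = 1/(-14016/1633147 - 7460500) = 1/(-12184093207516/1633147) = -1633147/12184093207516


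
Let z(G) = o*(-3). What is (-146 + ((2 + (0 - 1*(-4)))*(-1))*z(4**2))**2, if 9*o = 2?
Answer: 20164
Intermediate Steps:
o = 2/9 (o = (1/9)*2 = 2/9 ≈ 0.22222)
z(G) = -2/3 (z(G) = (2/9)*(-3) = -2/3)
(-146 + ((2 + (0 - 1*(-4)))*(-1))*z(4**2))**2 = (-146 + ((2 + (0 - 1*(-4)))*(-1))*(-2/3))**2 = (-146 + ((2 + (0 + 4))*(-1))*(-2/3))**2 = (-146 + ((2 + 4)*(-1))*(-2/3))**2 = (-146 + (6*(-1))*(-2/3))**2 = (-146 - 6*(-2/3))**2 = (-146 + 4)**2 = (-142)**2 = 20164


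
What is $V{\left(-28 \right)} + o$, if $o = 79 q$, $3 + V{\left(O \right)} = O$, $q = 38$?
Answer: $2971$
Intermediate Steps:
$V{\left(O \right)} = -3 + O$
$o = 3002$ ($o = 79 \cdot 38 = 3002$)
$V{\left(-28 \right)} + o = \left(-3 - 28\right) + 3002 = -31 + 3002 = 2971$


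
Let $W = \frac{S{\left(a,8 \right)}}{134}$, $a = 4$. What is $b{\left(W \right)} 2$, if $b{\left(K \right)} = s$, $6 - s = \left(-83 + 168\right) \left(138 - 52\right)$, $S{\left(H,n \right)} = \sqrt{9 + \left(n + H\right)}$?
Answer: $-14608$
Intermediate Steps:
$S{\left(H,n \right)} = \sqrt{9 + H + n}$ ($S{\left(H,n \right)} = \sqrt{9 + \left(H + n\right)} = \sqrt{9 + H + n}$)
$s = -7304$ ($s = 6 - \left(-83 + 168\right) \left(138 - 52\right) = 6 - 85 \cdot 86 = 6 - 7310 = -7304$)
$W = \frac{\sqrt{21}}{134}$ ($W = \frac{\sqrt{9 + 4 + 8}}{134} = \sqrt{21} \cdot \frac{1}{134} = \frac{\sqrt{21}}{134} \approx 0.034198$)
$b{\left(K \right)} = -7304$
$b{\left(W \right)} 2 = \left(-7304\right) 2 = -14608$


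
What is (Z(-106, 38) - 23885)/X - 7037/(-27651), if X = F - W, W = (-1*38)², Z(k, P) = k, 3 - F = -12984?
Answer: -582147050/319175493 ≈ -1.8239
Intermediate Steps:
F = 12987 (F = 3 - 1*(-12984) = 3 + 12984 = 12987)
W = 1444 (W = (-38)² = 1444)
X = 11543 (X = 12987 - 1*1444 = 12987 - 1444 = 11543)
(Z(-106, 38) - 23885)/X - 7037/(-27651) = (-106 - 23885)/11543 - 7037/(-27651) = -23991*1/11543 - 7037*(-1/27651) = -23991/11543 + 7037/27651 = -582147050/319175493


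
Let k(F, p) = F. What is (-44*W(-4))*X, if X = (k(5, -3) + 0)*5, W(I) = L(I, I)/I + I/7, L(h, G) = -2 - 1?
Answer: -1375/7 ≈ -196.43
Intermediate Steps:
L(h, G) = -3
W(I) = -3/I + I/7
X = 25 (X = (5 + 0)*5 = 5*5 = 25)
(-44*W(-4))*X = -44*(-3/(-4) + (⅐)*(-4))*25 = -44*(-3*(-¼) - 4/7)*25 = -44*(¾ - 4/7)*25 = -44*5/28*25 = -55/7*25 = -1375/7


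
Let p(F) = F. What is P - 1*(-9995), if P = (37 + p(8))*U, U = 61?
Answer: 12740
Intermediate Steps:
P = 2745 (P = (37 + 8)*61 = 45*61 = 2745)
P - 1*(-9995) = 2745 - 1*(-9995) = 2745 + 9995 = 12740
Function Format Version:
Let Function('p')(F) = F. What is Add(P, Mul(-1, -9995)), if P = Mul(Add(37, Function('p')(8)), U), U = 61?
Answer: 12740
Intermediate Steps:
P = 2745 (P = Mul(Add(37, 8), 61) = Mul(45, 61) = 2745)
Add(P, Mul(-1, -9995)) = Add(2745, Mul(-1, -9995)) = Add(2745, 9995) = 12740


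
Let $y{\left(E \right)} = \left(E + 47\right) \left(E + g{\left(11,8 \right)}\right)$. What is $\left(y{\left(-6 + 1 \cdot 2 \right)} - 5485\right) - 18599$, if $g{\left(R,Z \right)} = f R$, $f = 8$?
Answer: $-20472$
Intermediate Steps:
$g{\left(R,Z \right)} = 8 R$
$y{\left(E \right)} = \left(47 + E\right) \left(88 + E\right)$ ($y{\left(E \right)} = \left(E + 47\right) \left(E + 8 \cdot 11\right) = \left(47 + E\right) \left(E + 88\right) = \left(47 + E\right) \left(88 + E\right)$)
$\left(y{\left(-6 + 1 \cdot 2 \right)} - 5485\right) - 18599 = \left(\left(4136 + \left(-6 + 1 \cdot 2\right)^{2} + 135 \left(-6 + 1 \cdot 2\right)\right) - 5485\right) - 18599 = \left(\left(4136 + \left(-6 + 2\right)^{2} + 135 \left(-6 + 2\right)\right) - 5485\right) - 18599 = \left(\left(4136 + \left(-4\right)^{2} + 135 \left(-4\right)\right) - 5485\right) - 18599 = \left(\left(4136 + 16 - 540\right) - 5485\right) - 18599 = \left(3612 - 5485\right) - 18599 = -1873 - 18599 = -20472$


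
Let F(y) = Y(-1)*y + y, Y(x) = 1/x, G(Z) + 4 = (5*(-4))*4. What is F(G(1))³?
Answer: 0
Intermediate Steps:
G(Z) = -84 (G(Z) = -4 + (5*(-4))*4 = -4 - 20*4 = -4 - 80 = -84)
Y(x) = 1/x
F(y) = 0 (F(y) = y/(-1) + y = -y + y = 0)
F(G(1))³ = 0³ = 0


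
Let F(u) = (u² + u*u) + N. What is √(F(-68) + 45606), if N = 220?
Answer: √55074 ≈ 234.68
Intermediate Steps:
F(u) = 220 + 2*u² (F(u) = (u² + u*u) + 220 = (u² + u²) + 220 = 2*u² + 220 = 220 + 2*u²)
√(F(-68) + 45606) = √((220 + 2*(-68)²) + 45606) = √((220 + 2*4624) + 45606) = √((220 + 9248) + 45606) = √(9468 + 45606) = √55074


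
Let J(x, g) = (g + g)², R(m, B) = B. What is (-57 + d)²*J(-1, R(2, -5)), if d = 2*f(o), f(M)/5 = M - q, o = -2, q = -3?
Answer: 220900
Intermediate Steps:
f(M) = 15 + 5*M (f(M) = 5*(M - 1*(-3)) = 5*(M + 3) = 5*(3 + M) = 15 + 5*M)
J(x, g) = 4*g² (J(x, g) = (2*g)² = 4*g²)
d = 10 (d = 2*(15 + 5*(-2)) = 2*(15 - 10) = 2*5 = 10)
(-57 + d)²*J(-1, R(2, -5)) = (-57 + 10)²*(4*(-5)²) = (-47)²*(4*25) = 2209*100 = 220900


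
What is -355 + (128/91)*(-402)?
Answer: -83761/91 ≈ -920.45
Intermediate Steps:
-355 + (128/91)*(-402) = -355 - 51456/91 = -83761/91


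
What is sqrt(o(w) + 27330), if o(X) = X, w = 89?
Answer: sqrt(27419) ≈ 165.59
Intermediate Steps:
sqrt(o(w) + 27330) = sqrt(89 + 27330) = sqrt(27419)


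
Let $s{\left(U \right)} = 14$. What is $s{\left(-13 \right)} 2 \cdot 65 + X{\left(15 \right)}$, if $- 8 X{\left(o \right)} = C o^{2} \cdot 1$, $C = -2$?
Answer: $\frac{7505}{4} \approx 1876.3$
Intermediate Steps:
$X{\left(o \right)} = \frac{o^{2}}{4}$ ($X{\left(o \right)} = - \frac{- 2 o^{2} \cdot 1}{8} = - \frac{\left(-2\right) o^{2}}{8} = \frac{o^{2}}{4}$)
$s{\left(-13 \right)} 2 \cdot 65 + X{\left(15 \right)} = 14 \cdot 2 \cdot 65 + \frac{15^{2}}{4} = 14 \cdot 130 + \frac{1}{4} \cdot 225 = 1820 + \frac{225}{4} = \frac{7505}{4}$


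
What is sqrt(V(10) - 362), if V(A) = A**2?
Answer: I*sqrt(262) ≈ 16.186*I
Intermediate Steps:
sqrt(V(10) - 362) = sqrt(10**2 - 362) = sqrt(100 - 362) = sqrt(-262) = I*sqrt(262)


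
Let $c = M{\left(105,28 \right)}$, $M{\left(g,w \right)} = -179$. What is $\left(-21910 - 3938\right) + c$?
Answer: $-26027$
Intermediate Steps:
$c = -179$
$\left(-21910 - 3938\right) + c = \left(-21910 - 3938\right) - 179 = -25848 - 179 = -26027$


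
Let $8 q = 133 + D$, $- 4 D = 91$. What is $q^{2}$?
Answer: $\frac{194481}{1024} \approx 189.92$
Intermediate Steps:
$D = - \frac{91}{4}$ ($D = \left(- \frac{1}{4}\right) 91 = - \frac{91}{4} \approx -22.75$)
$q = \frac{441}{32}$ ($q = \frac{133 - \frac{91}{4}}{8} = \frac{1}{8} \cdot \frac{441}{4} = \frac{441}{32} \approx 13.781$)
$q^{2} = \left(\frac{441}{32}\right)^{2} = \frac{194481}{1024}$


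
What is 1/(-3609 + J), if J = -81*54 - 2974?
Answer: -1/10957 ≈ -9.1266e-5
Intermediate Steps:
J = -7348 (J = -4374 - 2974 = -7348)
1/(-3609 + J) = 1/(-3609 - 7348) = 1/(-10957) = -1/10957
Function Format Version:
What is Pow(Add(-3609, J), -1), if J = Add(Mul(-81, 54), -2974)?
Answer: Rational(-1, 10957) ≈ -9.1266e-5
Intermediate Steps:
J = -7348 (J = Add(-4374, -2974) = -7348)
Pow(Add(-3609, J), -1) = Pow(Add(-3609, -7348), -1) = Pow(-10957, -1) = Rational(-1, 10957)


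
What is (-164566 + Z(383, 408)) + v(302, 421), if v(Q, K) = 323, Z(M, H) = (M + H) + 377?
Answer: -163075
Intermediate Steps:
Z(M, H) = 377 + H + M (Z(M, H) = (H + M) + 377 = 377 + H + M)
(-164566 + Z(383, 408)) + v(302, 421) = (-164566 + (377 + 408 + 383)) + 323 = (-164566 + 1168) + 323 = -163398 + 323 = -163075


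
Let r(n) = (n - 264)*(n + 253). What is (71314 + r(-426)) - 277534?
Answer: -86850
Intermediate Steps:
r(n) = (-264 + n)*(253 + n)
(71314 + r(-426)) - 277534 = (71314 + (-66792 + (-426)² - 11*(-426))) - 277534 = (71314 + (-66792 + 181476 + 4686)) - 277534 = (71314 + 119370) - 277534 = 190684 - 277534 = -86850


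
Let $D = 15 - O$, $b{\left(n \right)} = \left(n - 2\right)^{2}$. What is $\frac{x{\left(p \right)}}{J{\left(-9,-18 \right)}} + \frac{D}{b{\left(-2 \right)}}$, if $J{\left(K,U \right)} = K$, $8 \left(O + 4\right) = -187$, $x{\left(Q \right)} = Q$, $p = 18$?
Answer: $\frac{83}{128} \approx 0.64844$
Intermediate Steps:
$b{\left(n \right)} = \left(-2 + n\right)^{2}$
$O = - \frac{219}{8}$ ($O = -4 + \frac{1}{8} \left(-187\right) = -4 - \frac{187}{8} = - \frac{219}{8} \approx -27.375$)
$D = \frac{339}{8}$ ($D = 15 - - \frac{219}{8} = 15 + \frac{219}{8} = \frac{339}{8} \approx 42.375$)
$\frac{x{\left(p \right)}}{J{\left(-9,-18 \right)}} + \frac{D}{b{\left(-2 \right)}} = \frac{18}{-9} + \frac{339}{8 \left(-2 - 2\right)^{2}} = 18 \left(- \frac{1}{9}\right) + \frac{339}{8 \left(-4\right)^{2}} = -2 + \frac{339}{8 \cdot 16} = -2 + \frac{339}{8} \cdot \frac{1}{16} = -2 + \frac{339}{128} = \frac{83}{128}$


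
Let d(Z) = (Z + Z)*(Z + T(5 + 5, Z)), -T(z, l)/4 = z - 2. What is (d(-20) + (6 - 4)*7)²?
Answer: 4384836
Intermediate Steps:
T(z, l) = 8 - 4*z (T(z, l) = -4*(z - 2) = -4*(-2 + z) = 8 - 4*z)
d(Z) = 2*Z*(-32 + Z) (d(Z) = (Z + Z)*(Z + (8 - 4*(5 + 5))) = (2*Z)*(Z + (8 - 4*10)) = (2*Z)*(Z + (8 - 40)) = (2*Z)*(Z - 32) = (2*Z)*(-32 + Z) = 2*Z*(-32 + Z))
(d(-20) + (6 - 4)*7)² = (2*(-20)*(-32 - 20) + (6 - 4)*7)² = (2*(-20)*(-52) + 2*7)² = (2080 + 14)² = 2094² = 4384836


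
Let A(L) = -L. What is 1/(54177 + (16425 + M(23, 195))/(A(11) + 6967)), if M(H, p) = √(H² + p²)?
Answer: 55777002276/3021962356915345 - 148*√38554/3021962356915345 ≈ 1.8457e-5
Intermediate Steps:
1/(54177 + (16425 + M(23, 195))/(A(11) + 6967)) = 1/(54177 + (16425 + √(23² + 195²))/(-1*11 + 6967)) = 1/(54177 + (16425 + √(529 + 38025))/(-11 + 6967)) = 1/(54177 + (16425 + √38554)/6956) = 1/(54177 + (16425 + √38554)*(1/6956)) = 1/(54177 + (16425/6956 + √38554/6956)) = 1/(376871637/6956 + √38554/6956)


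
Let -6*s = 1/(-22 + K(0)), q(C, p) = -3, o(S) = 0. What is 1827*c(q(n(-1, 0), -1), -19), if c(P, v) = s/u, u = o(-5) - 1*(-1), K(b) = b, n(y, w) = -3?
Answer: 609/44 ≈ 13.841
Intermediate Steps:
u = 1 (u = 0 - 1*(-1) = 0 + 1 = 1)
s = 1/132 (s = -1/(6*(-22 + 0)) = -⅙/(-22) = -⅙*(-1/22) = 1/132 ≈ 0.0075758)
c(P, v) = 1/132 (c(P, v) = (1/132)/1 = (1/132)*1 = 1/132)
1827*c(q(n(-1, 0), -1), -19) = 1827*(1/132) = 609/44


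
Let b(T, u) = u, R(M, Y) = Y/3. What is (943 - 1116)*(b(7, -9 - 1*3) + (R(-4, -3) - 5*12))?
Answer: 12629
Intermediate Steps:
R(M, Y) = Y/3 (R(M, Y) = Y*(1/3) = Y/3)
(943 - 1116)*(b(7, -9 - 1*3) + (R(-4, -3) - 5*12)) = (943 - 1116)*((-9 - 1*3) + ((1/3)*(-3) - 5*12)) = -173*((-9 - 3) + (-1 - 60)) = -173*(-12 - 61) = -173*(-73) = 12629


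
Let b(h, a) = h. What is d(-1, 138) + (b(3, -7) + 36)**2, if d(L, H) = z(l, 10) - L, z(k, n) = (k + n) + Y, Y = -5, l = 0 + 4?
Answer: 1531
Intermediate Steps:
l = 4
z(k, n) = -5 + k + n (z(k, n) = (k + n) - 5 = -5 + k + n)
d(L, H) = 9 - L (d(L, H) = (-5 + 4 + 10) - L = 9 - L)
d(-1, 138) + (b(3, -7) + 36)**2 = (9 - 1*(-1)) + (3 + 36)**2 = (9 + 1) + 39**2 = 10 + 1521 = 1531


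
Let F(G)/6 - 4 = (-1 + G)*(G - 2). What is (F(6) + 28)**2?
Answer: 29584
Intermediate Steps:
F(G) = 24 + 6*(-1 + G)*(-2 + G) (F(G) = 24 + 6*((-1 + G)*(G - 2)) = 24 + 6*((-1 + G)*(-2 + G)) = 24 + 6*(-1 + G)*(-2 + G))
(F(6) + 28)**2 = ((36 - 18*6 + 6*6**2) + 28)**2 = ((36 - 108 + 6*36) + 28)**2 = ((36 - 108 + 216) + 28)**2 = (144 + 28)**2 = 172**2 = 29584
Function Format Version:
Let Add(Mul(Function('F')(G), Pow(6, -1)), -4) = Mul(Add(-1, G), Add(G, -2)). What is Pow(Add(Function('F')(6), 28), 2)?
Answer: 29584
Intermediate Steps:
Function('F')(G) = Add(24, Mul(6, Add(-1, G), Add(-2, G))) (Function('F')(G) = Add(24, Mul(6, Mul(Add(-1, G), Add(G, -2)))) = Add(24, Mul(6, Mul(Add(-1, G), Add(-2, G)))) = Add(24, Mul(6, Add(-1, G), Add(-2, G))))
Pow(Add(Function('F')(6), 28), 2) = Pow(Add(Add(36, Mul(-18, 6), Mul(6, Pow(6, 2))), 28), 2) = Pow(Add(Add(36, -108, Mul(6, 36)), 28), 2) = Pow(Add(Add(36, -108, 216), 28), 2) = Pow(Add(144, 28), 2) = Pow(172, 2) = 29584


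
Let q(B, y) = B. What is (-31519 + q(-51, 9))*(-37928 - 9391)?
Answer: 1493860830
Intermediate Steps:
(-31519 + q(-51, 9))*(-37928 - 9391) = (-31519 - 51)*(-37928 - 9391) = -31570*(-47319) = 1493860830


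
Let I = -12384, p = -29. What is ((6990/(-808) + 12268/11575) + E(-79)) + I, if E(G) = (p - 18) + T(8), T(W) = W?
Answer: -58129173253/4676300 ≈ -12431.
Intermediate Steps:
E(G) = -39 (E(G) = (-29 - 18) + 8 = -47 + 8 = -39)
((6990/(-808) + 12268/11575) + E(-79)) + I = ((6990/(-808) + 12268/11575) - 39) - 12384 = ((6990*(-1/808) + 12268*(1/11575)) - 39) - 12384 = ((-3495/404 + 12268/11575) - 39) - 12384 = (-35498353/4676300 - 39) - 12384 = -217874053/4676300 - 12384 = -58129173253/4676300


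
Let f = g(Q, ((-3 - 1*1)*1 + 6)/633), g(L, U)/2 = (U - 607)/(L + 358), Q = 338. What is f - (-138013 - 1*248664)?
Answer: 85178372039/220284 ≈ 3.8668e+5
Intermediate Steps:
g(L, U) = 2*(-607 + U)/(358 + L) (g(L, U) = 2*((U - 607)/(L + 358)) = 2*((-607 + U)/(358 + L)) = 2*(-607 + U)/(358 + L))
f = -384229/220284 (f = 2*(-607 + ((-3 - 1*1)*1 + 6)/633)/(358 + 338) = 2*(-607 + ((-3 - 1)*1 + 6)*(1/633))/696 = 2*(1/696)*(-607 + (-4*1 + 6)*(1/633)) = 2*(1/696)*(-607 + (-4 + 6)*(1/633)) = 2*(1/696)*(-607 + 2*(1/633)) = 2*(1/696)*(-607 + 2/633) = 2*(1/696)*(-384229/633) = -384229/220284 ≈ -1.7442)
f - (-138013 - 1*248664) = -384229/220284 - (-138013 - 1*248664) = -384229/220284 - (-138013 - 248664) = -384229/220284 - 1*(-386677) = -384229/220284 + 386677 = 85178372039/220284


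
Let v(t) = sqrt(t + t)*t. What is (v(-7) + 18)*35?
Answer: 630 - 245*I*sqrt(14) ≈ 630.0 - 916.71*I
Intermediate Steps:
v(t) = sqrt(2)*t**(3/2) (v(t) = sqrt(2*t)*t = (sqrt(2)*sqrt(t))*t = sqrt(2)*t**(3/2))
(v(-7) + 18)*35 = (sqrt(2)*(-7)**(3/2) + 18)*35 = (sqrt(2)*(-7*I*sqrt(7)) + 18)*35 = (-7*I*sqrt(14) + 18)*35 = (18 - 7*I*sqrt(14))*35 = 630 - 245*I*sqrt(14)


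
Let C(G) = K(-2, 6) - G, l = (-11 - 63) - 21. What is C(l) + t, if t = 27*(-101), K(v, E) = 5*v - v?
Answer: -2640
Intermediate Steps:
K(v, E) = 4*v
t = -2727
l = -95 (l = -74 - 21 = -95)
C(G) = -8 - G (C(G) = 4*(-2) - G = -8 - G)
C(l) + t = (-8 - 1*(-95)) - 2727 = (-8 + 95) - 2727 = 87 - 2727 = -2640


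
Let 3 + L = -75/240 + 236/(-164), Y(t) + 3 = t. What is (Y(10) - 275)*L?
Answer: 208839/164 ≈ 1273.4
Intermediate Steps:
Y(t) = -3 + t
L = -3117/656 (L = -3 + (-75/240 + 236/(-164)) = -3 + (-75*1/240 + 236*(-1/164)) = -3 + (-5/16 - 59/41) = -3 - 1149/656 = -3117/656 ≈ -4.7515)
(Y(10) - 275)*L = ((-3 + 10) - 275)*(-3117/656) = (7 - 275)*(-3117/656) = -268*(-3117/656) = 208839/164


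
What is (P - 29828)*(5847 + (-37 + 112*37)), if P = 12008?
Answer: -177380280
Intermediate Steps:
(P - 29828)*(5847 + (-37 + 112*37)) = (12008 - 29828)*(5847 + (-37 + 112*37)) = -17820*(5847 + (-37 + 4144)) = -17820*(5847 + 4107) = -17820*9954 = -177380280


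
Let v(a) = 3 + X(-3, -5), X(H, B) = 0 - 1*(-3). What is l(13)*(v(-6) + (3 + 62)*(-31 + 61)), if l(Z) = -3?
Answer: -5868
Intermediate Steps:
X(H, B) = 3 (X(H, B) = 0 + 3 = 3)
v(a) = 6 (v(a) = 3 + 3 = 6)
l(13)*(v(-6) + (3 + 62)*(-31 + 61)) = -3*(6 + (3 + 62)*(-31 + 61)) = -3*(6 + 65*30) = -3*(6 + 1950) = -3*1956 = -5868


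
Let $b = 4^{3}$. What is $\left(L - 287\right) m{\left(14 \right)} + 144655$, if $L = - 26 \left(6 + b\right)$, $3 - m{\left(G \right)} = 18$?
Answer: $176260$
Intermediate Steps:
$b = 64$
$m{\left(G \right)} = -15$ ($m{\left(G \right)} = 3 - 18 = -15$)
$L = -1820$ ($L = - 26 \left(6 + 64\right) = \left(-26\right) 70 = -1820$)
$\left(L - 287\right) m{\left(14 \right)} + 144655 = \left(-1820 - 287\right) \left(-15\right) + 144655 = \left(-2107\right) \left(-15\right) + 144655 = 31605 + 144655 = 176260$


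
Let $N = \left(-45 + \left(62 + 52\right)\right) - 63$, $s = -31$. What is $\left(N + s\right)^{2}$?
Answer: $625$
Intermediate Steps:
$N = 6$ ($N = \left(-45 + 114\right) - 63 = 69 - 63 = 6$)
$\left(N + s\right)^{2} = \left(6 - 31\right)^{2} = \left(-25\right)^{2} = 625$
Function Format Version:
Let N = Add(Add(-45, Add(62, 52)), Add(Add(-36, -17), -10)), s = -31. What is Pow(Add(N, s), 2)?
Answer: 625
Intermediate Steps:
N = 6 (N = Add(Add(-45, 114), Add(-53, -10)) = Add(69, -63) = 6)
Pow(Add(N, s), 2) = Pow(Add(6, -31), 2) = Pow(-25, 2) = 625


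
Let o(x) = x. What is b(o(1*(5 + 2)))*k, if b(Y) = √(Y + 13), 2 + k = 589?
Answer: 1174*√5 ≈ 2625.1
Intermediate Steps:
k = 587 (k = -2 + 589 = 587)
b(Y) = √(13 + Y)
b(o(1*(5 + 2)))*k = √(13 + 1*(5 + 2))*587 = √(13 + 1*7)*587 = √(13 + 7)*587 = √20*587 = (2*√5)*587 = 1174*√5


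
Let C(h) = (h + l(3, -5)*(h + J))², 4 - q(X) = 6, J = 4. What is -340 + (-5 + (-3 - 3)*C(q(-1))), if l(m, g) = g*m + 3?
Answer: -4401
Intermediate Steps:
l(m, g) = 3 + g*m
q(X) = -2 (q(X) = 4 - 1*6 = 4 - 6 = -2)
C(h) = (-48 - 11*h)² (C(h) = (h + (3 - 5*3)*(h + 4))² = (h + (3 - 15)*(4 + h))² = (h - 12*(4 + h))² = (h + (-48 - 12*h))² = (-48 - 11*h)²)
-340 + (-5 + (-3 - 3)*C(q(-1))) = -340 + (-5 + (-3 - 3)*(48 + 11*(-2))²) = -340 + (-5 - 6*(48 - 22)²) = -340 + (-5 - 6*26²) = -340 + (-5 - 6*676) = -340 + (-5 - 4056) = -340 - 4061 = -4401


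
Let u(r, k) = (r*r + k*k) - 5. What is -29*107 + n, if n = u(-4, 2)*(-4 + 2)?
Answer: -3133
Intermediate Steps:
u(r, k) = -5 + k² + r² (u(r, k) = (r² + k²) - 5 = (k² + r²) - 5 = -5 + k² + r²)
n = -30 (n = (-5 + 2² + (-4)²)*(-4 + 2) = (-5 + 4 + 16)*(-2) = 15*(-2) = -30)
-29*107 + n = -29*107 - 30 = -3103 - 30 = -3133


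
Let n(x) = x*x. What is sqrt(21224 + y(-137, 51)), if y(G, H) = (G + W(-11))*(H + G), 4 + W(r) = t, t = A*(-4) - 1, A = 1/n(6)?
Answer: sqrt(301010)/3 ≈ 182.88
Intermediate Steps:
n(x) = x**2
A = 1/36 (A = 1/(6**2) = 1/36 ≈ 0.027778)
t = -10/9 (t = (1/36)*(-4) - 1 = -1/9 - 1 = -10/9 ≈ -1.1111)
W(r) = -46/9 (W(r) = -4 - 10/9 = -46/9)
y(G, H) = (-46/9 + G)*(G + H) (y(G, H) = (G - 46/9)*(H + G) = (-46/9 + G)*(G + H))
sqrt(21224 + y(-137, 51)) = sqrt(21224 + ((-137)**2 - 46/9*(-137) - 46/9*51 - 137*51)) = sqrt(21224 + (18769 + 6302/9 - 782/3 - 6987)) = sqrt(21224 + 109994/9) = sqrt(301010/9) = sqrt(301010)/3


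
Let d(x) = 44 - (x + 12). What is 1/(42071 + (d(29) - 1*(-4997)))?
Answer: 1/47071 ≈ 2.1245e-5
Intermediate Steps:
d(x) = 32 - x (d(x) = 44 - (12 + x) = 44 + (-12 - x) = 32 - x)
1/(42071 + (d(29) - 1*(-4997))) = 1/(42071 + ((32 - 1*29) - 1*(-4997))) = 1/(42071 + ((32 - 29) + 4997)) = 1/(42071 + (3 + 4997)) = 1/(42071 + 5000) = 1/47071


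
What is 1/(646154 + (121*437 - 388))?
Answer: 1/698643 ≈ 1.4313e-6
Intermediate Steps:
1/(646154 + (121*437 - 388)) = 1/(646154 + (52877 - 388)) = 1/(646154 + 52489) = 1/698643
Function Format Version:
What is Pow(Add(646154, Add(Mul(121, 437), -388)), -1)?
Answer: Rational(1, 698643) ≈ 1.4313e-6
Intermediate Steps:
Pow(Add(646154, Add(Mul(121, 437), -388)), -1) = Pow(Add(646154, Add(52877, -388)), -1) = Pow(Add(646154, 52489), -1) = Pow(698643, -1) = Rational(1, 698643)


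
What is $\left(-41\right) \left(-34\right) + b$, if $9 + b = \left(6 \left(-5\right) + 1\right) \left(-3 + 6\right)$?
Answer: $1298$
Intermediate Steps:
$b = -96$ ($b = -9 + \left(6 \left(-5\right) + 1\right) \left(-3 + 6\right) = -9 + \left(-30 + 1\right) 3 = -9 - 87 = -96$)
$\left(-41\right) \left(-34\right) + b = \left(-41\right) \left(-34\right) - 96 = 1394 - 96 = 1298$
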